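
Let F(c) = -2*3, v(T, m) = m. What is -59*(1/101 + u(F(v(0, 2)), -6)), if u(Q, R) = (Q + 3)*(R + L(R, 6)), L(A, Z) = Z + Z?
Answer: 107203/101 ≈ 1061.4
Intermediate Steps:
F(c) = -6
L(A, Z) = 2*Z
u(Q, R) = (3 + Q)*(12 + R) (u(Q, R) = (Q + 3)*(R + 2*6) = (3 + Q)*(R + 12) = (3 + Q)*(12 + R))
-59*(1/101 + u(F(v(0, 2)), -6)) = -59*(1/101 + (36 + 3*(-6) + 12*(-6) - 6*(-6))) = -59*(1/101 + (36 - 18 - 72 + 36)) = -59*(1/101 - 18) = -59*(-1817/101) = 107203/101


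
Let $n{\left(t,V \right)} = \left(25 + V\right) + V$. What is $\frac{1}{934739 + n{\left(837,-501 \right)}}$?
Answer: $\frac{1}{933762} \approx 1.0709 \cdot 10^{-6}$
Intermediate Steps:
$n{\left(t,V \right)} = 25 + 2 V$
$\frac{1}{934739 + n{\left(837,-501 \right)}} = \frac{1}{934739 + \left(25 + 2 \left(-501\right)\right)} = \frac{1}{934739 + \left(25 - 1002\right)} = \frac{1}{934739 - 977} = \frac{1}{933762}$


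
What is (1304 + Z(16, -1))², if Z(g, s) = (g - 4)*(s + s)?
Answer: 1638400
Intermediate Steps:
Z(g, s) = 2*s*(-4 + g) (Z(g, s) = (-4 + g)*(2*s) = 2*s*(-4 + g))
(1304 + Z(16, -1))² = (1304 + 2*(-1)*(-4 + 16))² = (1304 + 2*(-1)*12)² = (1304 - 24)² = 1280² = 1638400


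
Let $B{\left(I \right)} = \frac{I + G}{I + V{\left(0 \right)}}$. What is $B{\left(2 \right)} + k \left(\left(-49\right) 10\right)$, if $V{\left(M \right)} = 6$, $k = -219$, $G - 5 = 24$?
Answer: $\frac{858511}{8} \approx 1.0731 \cdot 10^{5}$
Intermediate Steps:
$G = 29$ ($G = 5 + 24 = 29$)
$B{\left(I \right)} = \frac{29 + I}{6 + I}$ ($B{\left(I \right)} = \frac{I + 29}{I + 6} = \frac{29 + I}{6 + I}$)
$B{\left(2 \right)} + k \left(\left(-49\right) 10\right) = \frac{29 + 2}{6 + 2} - 219 \left(\left(-49\right) 10\right) = \frac{1}{8} \cdot 31 - -107310 = \frac{1}{8} \cdot 31 + 107310 = \frac{31}{8} + 107310 = \frac{858511}{8}$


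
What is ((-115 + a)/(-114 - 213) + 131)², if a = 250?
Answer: 202606756/11881 ≈ 17053.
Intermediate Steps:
((-115 + a)/(-114 - 213) + 131)² = ((-115 + 250)/(-114 - 213) + 131)² = (135/(-327) + 131)² = (135*(-1/327) + 131)² = (-45/109 + 131)² = (14234/109)² = 202606756/11881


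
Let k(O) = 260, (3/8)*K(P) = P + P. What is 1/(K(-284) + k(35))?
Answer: -3/3764 ≈ -0.00079702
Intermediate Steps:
K(P) = 16*P/3 (K(P) = 8*(P + P)/3 = 8*(2*P)/3 = 16*P/3)
1/(K(-284) + k(35)) = 1/((16/3)*(-284) + 260) = 1/(-4544/3 + 260) = 1/(-3764/3) = -3/3764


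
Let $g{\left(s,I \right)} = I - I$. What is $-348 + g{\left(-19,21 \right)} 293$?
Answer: $-348$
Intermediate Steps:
$g{\left(s,I \right)} = 0$
$-348 + g{\left(-19,21 \right)} 293 = -348 + 0 \cdot 293 = -348 + 0 = -348$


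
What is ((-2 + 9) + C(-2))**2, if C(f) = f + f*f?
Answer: 81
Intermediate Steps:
C(f) = f + f**2
((-2 + 9) + C(-2))**2 = ((-2 + 9) - 2*(1 - 2))**2 = (7 - 2*(-1))**2 = (7 + 2)**2 = 9**2 = 81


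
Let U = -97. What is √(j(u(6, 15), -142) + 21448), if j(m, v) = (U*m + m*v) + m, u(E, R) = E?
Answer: 2*√5005 ≈ 141.49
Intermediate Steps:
j(m, v) = -96*m + m*v (j(m, v) = (-97*m + m*v) + m = -96*m + m*v)
√(j(u(6, 15), -142) + 21448) = √(6*(-96 - 142) + 21448) = √(6*(-238) + 21448) = √(-1428 + 21448) = √20020 = 2*√5005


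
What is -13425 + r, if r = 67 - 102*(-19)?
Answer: -11420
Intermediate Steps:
r = 2005 (r = 67 + 1938 = 2005)
-13425 + r = -13425 + 2005 = -11420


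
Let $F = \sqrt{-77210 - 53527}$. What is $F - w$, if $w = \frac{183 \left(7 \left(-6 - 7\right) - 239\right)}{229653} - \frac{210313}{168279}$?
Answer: $\frac{6495708911}{4293975243} + i \sqrt{130737} \approx 1.5127 + 361.58 i$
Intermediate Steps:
$w = - \frac{6495708911}{4293975243}$ ($w = 183 \left(7 \left(-13\right) - 239\right) \frac{1}{229653} - \frac{210313}{168279} = 183 \left(-91 - 239\right) \frac{1}{229653} - \frac{210313}{168279} = 183 \left(-330\right) \frac{1}{229653} - \frac{210313}{168279} = \left(-60390\right) \frac{1}{229653} - \frac{210313}{168279} = - \frac{6710}{25517} - \frac{210313}{168279} = - \frac{6495708911}{4293975243} \approx -1.5127$)
$F = i \sqrt{130737}$ ($F = \sqrt{-130737} = i \sqrt{130737} \approx 361.58 i$)
$F - w = i \sqrt{130737} - - \frac{6495708911}{4293975243} = i \sqrt{130737} + \frac{6495708911}{4293975243} = \frac{6495708911}{4293975243} + i \sqrt{130737}$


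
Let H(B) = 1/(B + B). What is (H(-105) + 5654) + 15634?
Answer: 4470479/210 ≈ 21288.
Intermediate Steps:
H(B) = 1/(2*B)
(H(-105) + 5654) + 15634 = ((½)/(-105) + 5654) + 15634 = ((½)*(-1/105) + 5654) + 15634 = (-1/210 + 5654) + 15634 = 1187339/210 + 15634 = 4470479/210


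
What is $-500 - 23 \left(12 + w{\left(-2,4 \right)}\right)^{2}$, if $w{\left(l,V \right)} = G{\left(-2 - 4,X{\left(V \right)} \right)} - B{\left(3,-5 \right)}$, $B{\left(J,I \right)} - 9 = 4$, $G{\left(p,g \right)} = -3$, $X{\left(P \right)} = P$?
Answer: $-868$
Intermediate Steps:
$B{\left(J,I \right)} = 13$ ($B{\left(J,I \right)} = 9 + 4 = 13$)
$w{\left(l,V \right)} = -16$ ($w{\left(l,V \right)} = -3 - 13 = -16$)
$-500 - 23 \left(12 + w{\left(-2,4 \right)}\right)^{2} = -500 - 23 \left(12 - 16\right)^{2} = -500 - 23 \left(-4\right)^{2} = -500 - 368 = -868$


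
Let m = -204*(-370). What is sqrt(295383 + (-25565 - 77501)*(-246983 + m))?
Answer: sqrt(17676423581) ≈ 1.3295e+5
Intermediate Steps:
m = 75480
sqrt(295383 + (-25565 - 77501)*(-246983 + m)) = sqrt(295383 + (-25565 - 77501)*(-246983 + 75480)) = sqrt(295383 - 103066*(-171503)) = sqrt(295383 + 17676128198) = sqrt(17676423581)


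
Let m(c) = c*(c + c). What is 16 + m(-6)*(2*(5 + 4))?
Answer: 1312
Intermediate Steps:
m(c) = 2*c² (m(c) = c*(2*c) = 2*c²)
16 + m(-6)*(2*(5 + 4)) = 16 + (2*(-6)²)*(2*(5 + 4)) = 16 + (2*36)*(2*9) = 16 + 72*18 = 16 + 1296 = 1312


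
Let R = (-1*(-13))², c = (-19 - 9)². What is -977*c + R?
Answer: -765799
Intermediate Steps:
c = 784 (c = (-28)² = 784)
R = 169 (R = 13² = 169)
-977*c + R = -977*784 + 169 = -765968 + 169 = -765799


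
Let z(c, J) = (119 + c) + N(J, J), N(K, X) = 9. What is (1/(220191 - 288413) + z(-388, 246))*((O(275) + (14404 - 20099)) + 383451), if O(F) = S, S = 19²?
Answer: -6706933851357/68222 ≈ -9.8310e+7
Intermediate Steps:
S = 361
O(F) = 361
z(c, J) = 128 + c (z(c, J) = (119 + c) + 9 = 128 + c)
(1/(220191 - 288413) + z(-388, 246))*((O(275) + (14404 - 20099)) + 383451) = (1/(220191 - 288413) + (128 - 388))*((361 + (14404 - 20099)) + 383451) = (1/(-68222) - 260)*((361 - 5695) + 383451) = (-1/68222 - 260)*(-5334 + 383451) = -17737721/68222*378117 = -6706933851357/68222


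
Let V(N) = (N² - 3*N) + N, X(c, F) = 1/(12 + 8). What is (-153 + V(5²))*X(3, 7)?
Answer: 211/10 ≈ 21.100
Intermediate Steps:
X(c, F) = 1/20
V(N) = N² - 2*N
(-153 + V(5²))*X(3, 7) = (-153 + 5²*(-2 + 5²))*(1/20) = (-153 + 25*(-2 + 25))*(1/20) = (-153 + 25*23)*(1/20) = (-153 + 575)*(1/20) = 422*(1/20) = 211/10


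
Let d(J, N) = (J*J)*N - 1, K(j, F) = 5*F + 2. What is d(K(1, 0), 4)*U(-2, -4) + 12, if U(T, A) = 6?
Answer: 102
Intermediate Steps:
K(j, F) = 2 + 5*F
d(J, N) = -1 + N*J² (d(J, N) = J²*N - 1 = N*J² - 1 = -1 + N*J²)
d(K(1, 0), 4)*U(-2, -4) + 12 = (-1 + 4*(2 + 5*0)²)*6 + 12 = (-1 + 4*(2 + 0)²)*6 + 12 = (-1 + 4*2²)*6 + 12 = (-1 + 4*4)*6 + 12 = (-1 + 16)*6 + 12 = 15*6 + 12 = 90 + 12 = 102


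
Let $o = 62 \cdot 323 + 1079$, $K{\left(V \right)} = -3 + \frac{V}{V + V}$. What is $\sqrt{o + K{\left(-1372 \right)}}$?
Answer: $\frac{\sqrt{84410}}{2} \approx 145.27$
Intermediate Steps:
$K{\left(V \right)} = - \frac{5}{2}$ ($K{\left(V \right)} = -3 + \frac{V}{2 V} = -3 + V \frac{1}{2 V} = -3 + \frac{1}{2} = - \frac{5}{2}$)
$o = 21105$ ($o = 20026 + 1079 = 21105$)
$\sqrt{o + K{\left(-1372 \right)}} = \sqrt{21105 - \frac{5}{2}} = \sqrt{\frac{42205}{2}} = \frac{\sqrt{84410}}{2}$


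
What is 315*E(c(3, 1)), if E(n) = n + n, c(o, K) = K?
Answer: 630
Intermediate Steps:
E(n) = 2*n
315*E(c(3, 1)) = 315*(2*1) = 315*2 = 630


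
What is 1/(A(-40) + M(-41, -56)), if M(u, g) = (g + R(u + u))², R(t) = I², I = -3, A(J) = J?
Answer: 1/2169 ≈ 0.00046104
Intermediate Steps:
R(t) = 9 (R(t) = (-3)² = 9)
M(u, g) = (9 + g)² (M(u, g) = (g + 9)² = (9 + g)²)
1/(A(-40) + M(-41, -56)) = 1/(-40 + (9 - 56)²) = 1/(-40 + (-47)²) = 1/(-40 + 2209) = 1/2169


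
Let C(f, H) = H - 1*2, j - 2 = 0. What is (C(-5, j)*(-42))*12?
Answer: 0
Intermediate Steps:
j = 2 (j = 2 + 0 = 2)
C(f, H) = -2 + H (C(f, H) = H - 2 = -2 + H)
(C(-5, j)*(-42))*12 = ((-2 + 2)*(-42))*12 = (0*(-42))*12 = 0*12 = 0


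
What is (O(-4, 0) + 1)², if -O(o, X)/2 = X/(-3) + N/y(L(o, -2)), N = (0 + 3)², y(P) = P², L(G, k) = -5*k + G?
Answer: ¼ ≈ 0.25000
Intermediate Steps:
L(G, k) = G - 5*k
N = 9 (N = 3² = 9)
O(o, X) = -18/(10 + o)² + 2*X/3 (O(o, X) = -2*(X/(-3) + 9/((o - 5*(-2))²)) = -2*(X*(-⅓) + 9/((o + 10)²)) = -2*(-X/3 + 9/((10 + o)²)) = -2*(-X/3 + 9/(10 + o)²) = -2*(9/(10 + o)² - X/3) = -18/(10 + o)² + 2*X/3)
(O(-4, 0) + 1)² = ((-18/(10 - 4)² + (⅔)*0) + 1)² = ((-18/6² + 0) + 1)² = ((-18*1/36 + 0) + 1)² = ((-½ + 0) + 1)² = (-½ + 1)² = (½)² = ¼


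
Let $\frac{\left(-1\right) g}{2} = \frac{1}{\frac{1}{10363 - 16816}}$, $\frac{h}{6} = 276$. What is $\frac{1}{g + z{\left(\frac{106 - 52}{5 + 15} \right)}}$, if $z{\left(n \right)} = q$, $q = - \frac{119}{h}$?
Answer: $\frac{1656}{21372217} \approx 7.7484 \cdot 10^{-5}$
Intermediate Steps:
$h = 1656$ ($h = 6 \cdot 276 = 1656$)
$q = - \frac{119}{1656} \approx -0.07186$
$z{\left(n \right)} = - \frac{119}{1656}$
$g = 12906$ ($g = - \frac{2}{\frac{1}{10363 - 16816}} = - \frac{2}{\frac{1}{-6453}} = - \frac{2}{- \frac{1}{6453}} = \left(-2\right) \left(-6453\right) = 12906$)
$\frac{1}{g + z{\left(\frac{106 - 52}{5 + 15} \right)}} = \frac{1}{12906 - \frac{119}{1656}} = \frac{1}{\frac{21372217}{1656}} = \frac{1656}{21372217}$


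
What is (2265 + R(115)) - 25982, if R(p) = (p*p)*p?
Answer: 1497158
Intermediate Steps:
R(p) = p³ (R(p) = p²*p = p³)
(2265 + R(115)) - 25982 = (2265 + 115³) - 25982 = (2265 + 1520875) - 25982 = 1523140 - 25982 = 1497158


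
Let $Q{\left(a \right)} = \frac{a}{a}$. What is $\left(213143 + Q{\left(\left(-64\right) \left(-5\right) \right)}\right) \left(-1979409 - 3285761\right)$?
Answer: $-1122239394480$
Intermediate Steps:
$Q{\left(a \right)} = 1$
$\left(213143 + Q{\left(\left(-64\right) \left(-5\right) \right)}\right) \left(-1979409 - 3285761\right) = \left(213143 + 1\right) \left(-1979409 - 3285761\right) = 213144 \left(-5265170\right) = -1122239394480$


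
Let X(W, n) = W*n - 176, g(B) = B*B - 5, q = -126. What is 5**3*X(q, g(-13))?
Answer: -2605000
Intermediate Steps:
g(B) = -5 + B**2 (g(B) = B**2 - 5 = -5 + B**2)
X(W, n) = -176 + W*n
5**3*X(q, g(-13)) = 5**3*(-176 - 126*(-5 + (-13)**2)) = 125*(-176 - 126*(-5 + 169)) = 125*(-176 - 126*164) = 125*(-176 - 20664) = 125*(-20840) = -2605000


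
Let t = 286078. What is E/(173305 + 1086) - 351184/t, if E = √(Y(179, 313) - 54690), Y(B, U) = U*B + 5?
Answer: -175592/143039 + √1342/174391 ≈ -1.2274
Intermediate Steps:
Y(B, U) = 5 + B*U (Y(B, U) = B*U + 5 = 5 + B*U)
E = √1342 (E = √((5 + 179*313) - 54690) = √((5 + 56027) - 54690) = √(56032 - 54690) = √1342 ≈ 36.633)
E/(173305 + 1086) - 351184/t = √1342/(173305 + 1086) - 351184/286078 = √1342/174391 - 351184*1/286078 = √1342*(1/174391) - 175592/143039 = √1342/174391 - 175592/143039 = -175592/143039 + √1342/174391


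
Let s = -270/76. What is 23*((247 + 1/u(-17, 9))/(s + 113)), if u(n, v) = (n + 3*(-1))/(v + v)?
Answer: 1075457/20795 ≈ 51.717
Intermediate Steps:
u(n, v) = (-3 + n)/(2*v) (u(n, v) = (n - 3)/((2*v)) = (-3 + n)*(1/(2*v)) = (-3 + n)/(2*v))
s = -135/38 (s = -270*1/76 = -135/38 ≈ -3.5526)
23*((247 + 1/u(-17, 9))/(s + 113)) = 23*((247 + 1/((½)*(-3 - 17)/9))/(-135/38 + 113)) = 23*((247 + 1/((½)*(⅑)*(-20)))/(4159/38)) = 23*((247 + 1/(-10/9))*(38/4159)) = 23*((247 - 9/10)*(38/4159)) = 23*((2461/10)*(38/4159)) = 23*(46759/20795) = 1075457/20795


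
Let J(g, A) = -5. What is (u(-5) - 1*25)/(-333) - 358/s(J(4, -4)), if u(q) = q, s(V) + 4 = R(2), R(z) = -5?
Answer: 13276/333 ≈ 39.868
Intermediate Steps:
s(V) = -9 (s(V) = -4 - 5 = -9)
(u(-5) - 1*25)/(-333) - 358/s(J(4, -4)) = (-5 - 1*25)/(-333) - 358/(-9) = (-5 - 25)*(-1/333) - 358*(-⅑) = -30*(-1/333) + 358/9 = 10/111 + 358/9 = 13276/333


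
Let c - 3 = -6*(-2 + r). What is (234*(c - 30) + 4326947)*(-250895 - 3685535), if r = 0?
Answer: -17018907109910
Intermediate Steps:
c = 15 (c = 3 - 6*(-2 + 0) = 3 - 6*(-2) = 3 + 12 = 15)
(234*(c - 30) + 4326947)*(-250895 - 3685535) = (234*(15 - 30) + 4326947)*(-250895 - 3685535) = (234*(-15) + 4326947)*(-3936430) = (-3510 + 4326947)*(-3936430) = 4323437*(-3936430) = -17018907109910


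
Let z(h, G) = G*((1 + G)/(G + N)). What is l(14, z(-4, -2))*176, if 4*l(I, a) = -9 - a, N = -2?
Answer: -374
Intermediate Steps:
z(h, G) = G*(1 + G)/(-2 + G) (z(h, G) = G*((1 + G)/(G - 2)) = G*((1 + G)/(-2 + G)) = G*(1 + G)/(-2 + G))
l(I, a) = -9/4 - a/4 (l(I, a) = (-9 - a)/4 = -9/4 - a/4)
l(14, z(-4, -2))*176 = (-9/4 - (-1)*(1 - 2)/(2*(-2 - 2)))*176 = (-9/4 - (-1)*(-1)/(2*(-4)))*176 = (-9/4 - (-1)*(-1)*(-1)/(2*4))*176 = (-9/4 - ¼*(-½))*176 = (-9/4 + ⅛)*176 = -17/8*176 = -374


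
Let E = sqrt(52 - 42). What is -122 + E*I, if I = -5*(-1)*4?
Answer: -122 + 20*sqrt(10) ≈ -58.754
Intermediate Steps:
I = 20 (I = 5*4 = 20)
E = sqrt(10) ≈ 3.1623
-122 + E*I = -122 + sqrt(10)*20 = -122 + 20*sqrt(10)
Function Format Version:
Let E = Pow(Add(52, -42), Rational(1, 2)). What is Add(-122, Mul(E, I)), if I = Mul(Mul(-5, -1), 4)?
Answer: Add(-122, Mul(20, Pow(10, Rational(1, 2)))) ≈ -58.754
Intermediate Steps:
I = 20 (I = Mul(5, 4) = 20)
E = Pow(10, Rational(1, 2)) ≈ 3.1623
Add(-122, Mul(E, I)) = Add(-122, Mul(Pow(10, Rational(1, 2)), 20)) = Add(-122, Mul(20, Pow(10, Rational(1, 2))))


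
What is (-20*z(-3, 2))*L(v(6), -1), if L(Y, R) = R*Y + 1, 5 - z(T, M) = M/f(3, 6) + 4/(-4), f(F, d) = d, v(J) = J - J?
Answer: -340/3 ≈ -113.33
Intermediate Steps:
v(J) = 0
z(T, M) = 6 - M/6 (z(T, M) = 5 - (M/6 + 4/(-4)) = 5 - (M*(⅙) + 4*(-¼)) = 5 - (M/6 - 1) = 5 - (-1 + M/6) = 5 + (1 - M/6) = 6 - M/6)
L(Y, R) = 1 + R*Y
(-20*z(-3, 2))*L(v(6), -1) = (-20*(6 - ⅙*2))*(1 - 1*0) = (-20*(6 - ⅓))*(1 + 0) = -20*17/3*1 = -340/3*1 = -340/3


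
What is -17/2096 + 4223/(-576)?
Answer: -553825/75456 ≈ -7.3397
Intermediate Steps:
-17/2096 + 4223/(-576) = -17*1/2096 + 4223*(-1/576) = -17/2096 - 4223/576 = -553825/75456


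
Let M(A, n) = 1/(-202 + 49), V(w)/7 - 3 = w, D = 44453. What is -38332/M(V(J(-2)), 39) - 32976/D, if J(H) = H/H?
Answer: 260707743612/44453 ≈ 5.8648e+6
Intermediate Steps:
J(H) = 1
V(w) = 21 + 7*w
M(A, n) = -1/153 (M(A, n) = 1/(-153) = -1/153)
-38332/M(V(J(-2)), 39) - 32976/D = -38332/(-1/153) - 32976/44453 = -38332*(-153) - 32976*1/44453 = 5864796 - 32976/44453 = 260707743612/44453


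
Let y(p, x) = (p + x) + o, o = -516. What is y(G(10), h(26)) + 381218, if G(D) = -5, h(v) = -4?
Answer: 380693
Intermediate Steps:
y(p, x) = -516 + p + x (y(p, x) = (p + x) - 516 = -516 + p + x)
y(G(10), h(26)) + 381218 = (-516 - 5 - 4) + 381218 = -525 + 381218 = 380693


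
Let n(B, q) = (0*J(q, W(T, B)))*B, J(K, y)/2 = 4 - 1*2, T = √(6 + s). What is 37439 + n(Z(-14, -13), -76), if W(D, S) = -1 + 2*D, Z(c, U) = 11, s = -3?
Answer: 37439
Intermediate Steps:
T = √3 (T = √(6 - 3) = √3 ≈ 1.7320)
J(K, y) = 4 (J(K, y) = 2*(4 - 1*2) = 2*(4 - 2) = 2*2 = 4)
n(B, q) = 0 (n(B, q) = (0*4)*B = 0*B = 0)
37439 + n(Z(-14, -13), -76) = 37439 + 0 = 37439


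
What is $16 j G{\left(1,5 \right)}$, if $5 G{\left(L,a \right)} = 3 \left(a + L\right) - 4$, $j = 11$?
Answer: $\frac{2464}{5} \approx 492.8$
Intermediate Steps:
$G{\left(L,a \right)} = - \frac{4}{5} + \frac{3 L}{5} + \frac{3 a}{5}$ ($G{\left(L,a \right)} = \frac{3 \left(a + L\right) - 4}{5} = \frac{3 \left(L + a\right) - 4}{5} = \frac{\left(3 L + 3 a\right) - 4}{5} = \frac{-4 + 3 L + 3 a}{5} = - \frac{4}{5} + \frac{3 L}{5} + \frac{3 a}{5}$)
$16 j G{\left(1,5 \right)} = 16 \cdot 11 \left(- \frac{4}{5} + \frac{3}{5} \cdot 1 + \frac{3}{5} \cdot 5\right) = 176 \left(- \frac{4}{5} + \frac{3}{5} + 3\right) = 176 \cdot \frac{14}{5} = \frac{2464}{5}$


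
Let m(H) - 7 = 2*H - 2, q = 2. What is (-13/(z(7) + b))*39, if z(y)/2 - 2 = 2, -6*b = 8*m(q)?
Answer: 507/4 ≈ 126.75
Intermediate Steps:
m(H) = 5 + 2*H (m(H) = 7 + (2*H - 2) = 7 + (-2 + 2*H) = 5 + 2*H)
b = -12 (b = -4*(5 + 2*2)/3 = -4*(5 + 4)/3 = -4*9/3 = -⅙*72 = -12)
z(y) = 8 (z(y) = 4 + 2*2 = 4 + 4 = 8)
(-13/(z(7) + b))*39 = (-13/(8 - 12))*39 = (-13/(-4))*39 = -¼*(-13)*39 = (13/4)*39 = 507/4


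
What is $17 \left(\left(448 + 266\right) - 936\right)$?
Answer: $-3774$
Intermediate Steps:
$17 \left(\left(448 + 266\right) - 936\right) = 17 \left(714 - 936\right) = 17 \left(-222\right) = -3774$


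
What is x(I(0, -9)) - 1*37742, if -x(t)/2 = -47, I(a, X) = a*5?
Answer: -37648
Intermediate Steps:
I(a, X) = 5*a
x(t) = 94 (x(t) = -2*(-47) = 94)
x(I(0, -9)) - 1*37742 = 94 - 1*37742 = 94 - 37742 = -37648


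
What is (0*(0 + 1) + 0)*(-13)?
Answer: 0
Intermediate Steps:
(0*(0 + 1) + 0)*(-13) = (0*1 + 0)*(-13) = (0 + 0)*(-13) = 0*(-13) = 0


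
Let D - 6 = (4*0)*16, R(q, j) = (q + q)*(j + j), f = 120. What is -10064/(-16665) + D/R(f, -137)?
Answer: 4411391/7305936 ≈ 0.60381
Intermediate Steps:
R(q, j) = 4*j*q (R(q, j) = (2*q)*(2*j) = 4*j*q)
D = 6 (D = 6 + (4*0)*16 = 6 + 0*16 = 6 + 0 = 6)
-10064/(-16665) + D/R(f, -137) = -10064/(-16665) + 6/((4*(-137)*120)) = -10064*(-1/16665) + 6/(-65760) = 10064/16665 + 6*(-1/65760) = 10064/16665 - 1/10960 = 4411391/7305936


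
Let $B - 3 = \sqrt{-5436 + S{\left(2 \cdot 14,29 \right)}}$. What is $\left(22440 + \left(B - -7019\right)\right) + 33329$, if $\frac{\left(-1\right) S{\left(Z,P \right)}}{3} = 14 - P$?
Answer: $62791 + 3 i \sqrt{599} \approx 62791.0 + 73.423 i$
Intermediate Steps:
$S{\left(Z,P \right)} = -42 + 3 P$ ($S{\left(Z,P \right)} = - 3 \left(14 - P\right) = -42 + 3 P$)
$B = 3 + 3 i \sqrt{599}$ ($B = 3 + \sqrt{-5436 + \left(-42 + 3 \cdot 29\right)} = 3 + \sqrt{-5436 + \left(-42 + 87\right)} = 3 + \sqrt{-5436 + 45} = 3 + \sqrt{-5391} = 3 + 3 i \sqrt{599} \approx 3.0 + 73.423 i$)
$\left(22440 + \left(B - -7019\right)\right) + 33329 = \left(22440 + \left(\left(3 + 3 i \sqrt{599}\right) - -7019\right)\right) + 33329 = \left(22440 + \left(\left(3 + 3 i \sqrt{599}\right) + 7019\right)\right) + 33329 = \left(22440 + \left(7022 + 3 i \sqrt{599}\right)\right) + 33329 = \left(29462 + 3 i \sqrt{599}\right) + 33329 = 62791 + 3 i \sqrt{599}$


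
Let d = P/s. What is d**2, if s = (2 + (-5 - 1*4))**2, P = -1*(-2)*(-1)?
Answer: 4/2401 ≈ 0.0016660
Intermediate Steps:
P = -2 (P = 2*(-1) = -2)
s = 49 (s = (2 + (-5 - 4))**2 = (2 - 9)**2 = (-7)**2 = 49)
d = -2/49 ≈ -0.040816
d**2 = (-2/49)**2 = 4/2401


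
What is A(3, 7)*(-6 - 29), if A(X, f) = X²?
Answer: -315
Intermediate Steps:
A(3, 7)*(-6 - 29) = 3²*(-6 - 29) = 9*(-35) = -315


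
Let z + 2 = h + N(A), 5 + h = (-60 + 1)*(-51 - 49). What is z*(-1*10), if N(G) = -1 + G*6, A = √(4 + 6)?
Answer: -58920 - 60*√10 ≈ -59110.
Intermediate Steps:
A = √10 ≈ 3.1623
N(G) = -1 + 6*G
h = 5895 (h = -5 + (-60 + 1)*(-51 - 49) = -5 - 59*(-100) = -5 + 5900 = 5895)
z = 5892 + 6*√10 (z = -2 + (5895 + (-1 + 6*√10)) = -2 + (5894 + 6*√10) = 5892 + 6*√10 ≈ 5911.0)
z*(-1*10) = (5892 + 6*√10)*(-1*10) = (5892 + 6*√10)*(-10) = -58920 - 60*√10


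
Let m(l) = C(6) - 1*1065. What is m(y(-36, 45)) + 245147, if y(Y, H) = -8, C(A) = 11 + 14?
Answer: 244107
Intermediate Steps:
C(A) = 25
m(l) = -1040 (m(l) = 25 - 1*1065 = 25 - 1065 = -1040)
m(y(-36, 45)) + 245147 = -1040 + 245147 = 244107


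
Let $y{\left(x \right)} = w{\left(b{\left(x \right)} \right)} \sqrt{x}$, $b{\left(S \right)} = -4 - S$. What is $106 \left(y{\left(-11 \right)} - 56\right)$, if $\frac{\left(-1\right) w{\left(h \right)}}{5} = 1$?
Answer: $-5936 - 530 i \sqrt{11} \approx -5936.0 - 1757.8 i$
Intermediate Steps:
$w{\left(h \right)} = -5$ ($w{\left(h \right)} = \left(-5\right) 1 = -5$)
$y{\left(x \right)} = - 5 \sqrt{x}$
$106 \left(y{\left(-11 \right)} - 56\right) = 106 \left(- 5 \sqrt{-11} - 56\right) = 106 \left(- 5 i \sqrt{11} - 56\right) = 106 \left(-56 - 5 i \sqrt{11}\right) = -5936 - 530 i \sqrt{11}$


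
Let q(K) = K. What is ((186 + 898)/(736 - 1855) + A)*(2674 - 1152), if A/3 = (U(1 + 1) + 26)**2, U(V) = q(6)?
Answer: 5230328648/1119 ≈ 4.6741e+6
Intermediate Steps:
U(V) = 6
A = 3072 (A = 3*(6 + 26)**2 = 3*32**2 = 3*1024 = 3072)
((186 + 898)/(736 - 1855) + A)*(2674 - 1152) = ((186 + 898)/(736 - 1855) + 3072)*(2674 - 1152) = (1084/(-1119) + 3072)*1522 = (1084*(-1/1119) + 3072)*1522 = (-1084/1119 + 3072)*1522 = (3436484/1119)*1522 = 5230328648/1119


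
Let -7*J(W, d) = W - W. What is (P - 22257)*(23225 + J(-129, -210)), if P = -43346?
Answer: -1523629675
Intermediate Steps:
J(W, d) = 0 (J(W, d) = -(W - W)/7 = -⅐*0 = 0)
(P - 22257)*(23225 + J(-129, -210)) = (-43346 - 22257)*(23225 + 0) = -65603*23225 = -1523629675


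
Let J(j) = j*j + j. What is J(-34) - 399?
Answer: 723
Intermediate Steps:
J(j) = j + j² (J(j) = j² + j = j + j²)
J(-34) - 399 = -34*(1 - 34) - 399 = -34*(-33) - 399 = 1122 - 399 = 723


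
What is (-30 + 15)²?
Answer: 225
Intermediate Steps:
(-30 + 15)² = (-15)² = 225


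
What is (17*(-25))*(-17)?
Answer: 7225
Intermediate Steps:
(17*(-25))*(-17) = -425*(-17) = 7225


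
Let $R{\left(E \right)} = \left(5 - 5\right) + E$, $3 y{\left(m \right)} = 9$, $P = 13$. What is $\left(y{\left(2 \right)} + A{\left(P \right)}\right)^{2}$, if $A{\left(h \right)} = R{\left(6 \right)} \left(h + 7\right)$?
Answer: $15129$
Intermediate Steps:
$y{\left(m \right)} = 3$ ($y{\left(m \right)} = \frac{1}{3} \cdot 9 = 3$)
$R{\left(E \right)} = E$ ($R{\left(E \right)} = 0 + E = E$)
$A{\left(h \right)} = 42 + 6 h$ ($A{\left(h \right)} = 6 \left(h + 7\right) = 6 \left(7 + h\right) = 42 + 6 h$)
$\left(y{\left(2 \right)} + A{\left(P \right)}\right)^{2} = \left(3 + \left(42 + 6 \cdot 13\right)\right)^{2} = \left(3 + \left(42 + 78\right)\right)^{2} = \left(3 + 120\right)^{2} = 123^{2} = 15129$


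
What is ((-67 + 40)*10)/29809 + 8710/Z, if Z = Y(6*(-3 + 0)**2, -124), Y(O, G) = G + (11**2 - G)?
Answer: 259603720/3606889 ≈ 71.974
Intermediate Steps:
Y(O, G) = 121 (Y(O, G) = G + (121 - G) = 121)
Z = 121
((-67 + 40)*10)/29809 + 8710/Z = ((-67 + 40)*10)/29809 + 8710/121 = -27*10*(1/29809) + 8710*(1/121) = -270*1/29809 + 8710/121 = -270/29809 + 8710/121 = 259603720/3606889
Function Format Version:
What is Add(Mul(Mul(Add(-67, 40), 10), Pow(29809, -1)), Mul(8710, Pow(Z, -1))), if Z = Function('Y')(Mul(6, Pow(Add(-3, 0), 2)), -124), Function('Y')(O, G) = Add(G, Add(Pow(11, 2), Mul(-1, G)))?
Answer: Rational(259603720, 3606889) ≈ 71.974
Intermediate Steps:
Function('Y')(O, G) = 121 (Function('Y')(O, G) = Add(G, Add(121, Mul(-1, G))) = 121)
Z = 121
Add(Mul(Mul(Add(-67, 40), 10), Pow(29809, -1)), Mul(8710, Pow(Z, -1))) = Add(Mul(Mul(Add(-67, 40), 10), Pow(29809, -1)), Mul(8710, Pow(121, -1))) = Add(Mul(Mul(-27, 10), Rational(1, 29809)), Mul(8710, Rational(1, 121))) = Add(Mul(-270, Rational(1, 29809)), Rational(8710, 121)) = Add(Rational(-270, 29809), Rational(8710, 121)) = Rational(259603720, 3606889)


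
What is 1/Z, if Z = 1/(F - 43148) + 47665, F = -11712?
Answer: 54860/2614901899 ≈ 2.0980e-5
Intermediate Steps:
Z = 2614901899/54860 (Z = 1/(-11712 - 43148) + 47665 = 1/(-54860) + 47665 = -1/54860 + 47665 = 2614901899/54860 ≈ 47665.)
1/Z = 1/(2614901899/54860) = 54860/2614901899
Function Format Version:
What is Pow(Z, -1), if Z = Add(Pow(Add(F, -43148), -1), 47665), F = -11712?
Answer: Rational(54860, 2614901899) ≈ 2.0980e-5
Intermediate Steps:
Z = Rational(2614901899, 54860) (Z = Add(Pow(Add(-11712, -43148), -1), 47665) = Add(Pow(-54860, -1), 47665) = Add(Rational(-1, 54860), 47665) = Rational(2614901899, 54860) ≈ 47665.)
Pow(Z, -1) = Pow(Rational(2614901899, 54860), -1) = Rational(54860, 2614901899)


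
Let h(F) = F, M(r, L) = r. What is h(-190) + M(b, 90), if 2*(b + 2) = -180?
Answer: -282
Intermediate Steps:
b = -92 (b = -2 + (½)*(-180) = -2 - 90 = -92)
h(-190) + M(b, 90) = -190 - 92 = -282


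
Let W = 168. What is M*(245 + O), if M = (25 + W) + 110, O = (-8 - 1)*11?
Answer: 44238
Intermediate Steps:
O = -99 (O = -9*11 = -99)
M = 303 (M = (25 + 168) + 110 = 193 + 110 = 303)
M*(245 + O) = 303*(245 - 99) = 303*146 = 44238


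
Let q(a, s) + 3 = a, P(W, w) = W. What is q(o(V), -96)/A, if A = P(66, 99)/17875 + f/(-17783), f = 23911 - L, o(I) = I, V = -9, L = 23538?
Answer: 346768500/499427 ≈ 694.33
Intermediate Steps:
f = 373 (f = 23911 - 1*23538 = 23911 - 23538 = 373)
q(a, s) = -3 + a
A = -499427/28897375 (A = 66/17875 + 373/(-17783) = 66*(1/17875) + 373*(-1/17783) = 6/1625 - 373/17783 = -499427/28897375 ≈ -0.017283)
q(o(V), -96)/A = (-3 - 9)/(-499427/28897375) = -12*(-28897375/499427) = 346768500/499427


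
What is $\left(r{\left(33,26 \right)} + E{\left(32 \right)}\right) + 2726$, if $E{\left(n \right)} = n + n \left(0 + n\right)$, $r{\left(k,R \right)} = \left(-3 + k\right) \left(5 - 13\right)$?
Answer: $3542$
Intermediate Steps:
$r{\left(k,R \right)} = 24 - 8 k$ ($r{\left(k,R \right)} = \left(-3 + k\right) \left(-8\right) = 24 - 8 k$)
$E{\left(n \right)} = n + n^{2}$ ($E{\left(n \right)} = n + n n = n + n^{2}$)
$\left(r{\left(33,26 \right)} + E{\left(32 \right)}\right) + 2726 = \left(\left(24 - 264\right) + 32 \left(1 + 32\right)\right) + 2726 = \left(\left(24 - 264\right) + 32 \cdot 33\right) + 2726 = \left(-240 + 1056\right) + 2726 = 816 + 2726 = 3542$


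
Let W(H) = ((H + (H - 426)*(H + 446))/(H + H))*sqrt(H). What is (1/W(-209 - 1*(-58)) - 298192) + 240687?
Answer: -57505 - I*sqrt(151)/85183 ≈ -57505.0 - 0.00014426*I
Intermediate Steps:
W(H) = (H + (-426 + H)*(446 + H))/(2*sqrt(H)) (W(H) = ((H + (-426 + H)*(446 + H))/((2*H)))*sqrt(H) = ((H + (-426 + H)*(446 + H))*(1/(2*H)))*sqrt(H) = ((H + (-426 + H)*(446 + H))/(2*H))*sqrt(H) = (H + (-426 + H)*(446 + H))/(2*sqrt(H)))
(1/W(-209 - 1*(-58)) - 298192) + 240687 = (1/((-189996 + (-209 - 1*(-58))*(21 + (-209 - 1*(-58))))/(2*sqrt(-209 - 1*(-58)))) - 298192) + 240687 = (1/((-189996 + (-209 + 58)*(21 + (-209 + 58)))/(2*sqrt(-209 + 58))) - 298192) + 240687 = (1/((-189996 - 151*(21 - 151))/(2*sqrt(-151))) - 298192) + 240687 = (1/((-I*sqrt(151)/151)*(-189996 - 151*(-130))/2) - 298192) + 240687 = (1/((-I*sqrt(151)/151)*(-189996 + 19630)/2) - 298192) + 240687 = (1/((1/2)*(-I*sqrt(151)/151)*(-170366)) - 298192) + 240687 = (1/(85183*I*sqrt(151)/151) - 298192) + 240687 = (-I*sqrt(151)/85183 - 298192) + 240687 = (-298192 - I*sqrt(151)/85183) + 240687 = -57505 - I*sqrt(151)/85183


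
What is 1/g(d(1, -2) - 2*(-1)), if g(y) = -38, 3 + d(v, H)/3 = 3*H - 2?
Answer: -1/38 ≈ -0.026316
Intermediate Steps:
d(v, H) = -15 + 9*H (d(v, H) = -9 + 3*(3*H - 2) = -9 + 3*(-2 + 3*H) = -9 + (-6 + 9*H) = -15 + 9*H)
1/g(d(1, -2) - 2*(-1)) = 1/(-38) = -1/38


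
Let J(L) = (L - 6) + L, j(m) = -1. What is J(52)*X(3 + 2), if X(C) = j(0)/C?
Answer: -98/5 ≈ -19.600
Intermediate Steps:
X(C) = -1/C
J(L) = -6 + 2*L (J(L) = (-6 + L) + L = -6 + 2*L)
J(52)*X(3 + 2) = (-6 + 2*52)*(-1/(3 + 2)) = (-6 + 104)*(-1/5) = 98*(-1*1/5) = 98*(-1/5) = -98/5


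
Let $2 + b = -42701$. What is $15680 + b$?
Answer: $-27023$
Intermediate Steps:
$b = -42703$ ($b = -2 - 42701 = -42703$)
$15680 + b = 15680 - 42703 = -27023$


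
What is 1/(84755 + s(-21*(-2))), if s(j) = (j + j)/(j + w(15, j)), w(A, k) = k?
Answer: 1/84756 ≈ 1.1799e-5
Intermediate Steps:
s(j) = 1 (s(j) = (j + j)/(j + j) = (2*j)/((2*j)) = (2*j)*(1/(2*j)) = 1)
1/(84755 + s(-21*(-2))) = 1/(84755 + 1) = 1/84756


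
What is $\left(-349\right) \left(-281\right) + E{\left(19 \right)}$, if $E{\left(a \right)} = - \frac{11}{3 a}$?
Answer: $\frac{5589922}{57} \approx 98069.0$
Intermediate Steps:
$E{\left(a \right)} = - \frac{11}{3 a}$ ($E{\left(a \right)} = - 11 \frac{1}{3 a} = - \frac{11}{3 a}$)
$\left(-349\right) \left(-281\right) + E{\left(19 \right)} = \left(-349\right) \left(-281\right) - \frac{11}{3 \cdot 19} = 98069 - \frac{11}{57} = \frac{5589922}{57}$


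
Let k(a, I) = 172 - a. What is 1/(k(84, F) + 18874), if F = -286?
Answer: 1/18962 ≈ 5.2737e-5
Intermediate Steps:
1/(k(84, F) + 18874) = 1/((172 - 1*84) + 18874) = 1/((172 - 84) + 18874) = 1/(88 + 18874) = 1/18962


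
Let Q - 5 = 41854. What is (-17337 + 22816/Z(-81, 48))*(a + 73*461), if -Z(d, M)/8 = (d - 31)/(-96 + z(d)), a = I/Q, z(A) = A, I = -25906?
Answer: -287195177026459/390684 ≈ -7.3511e+8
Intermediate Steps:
Q = 41859 (Q = 5 + 41854 = 41859)
a = -25906/41859 ≈ -0.61889
Z(d, M) = -8*(-31 + d)/(-96 + d) (Z(d, M) = -8*(d - 31)/(-96 + d) = -8*(-31 + d)/(-96 + d))
(-17337 + 22816/Z(-81, 48))*(a + 73*461) = (-17337 + 22816/((8*(31 - 1*(-81))/(-96 - 81))))*(-25906/41859 + 73*461) = (-17337 + 22816/((8*(31 + 81)/(-177))))*(-25906/41859 + 33653) = (-17337 + 22816/((8*(-1/177)*112)))*(1408655021/41859) = (-17337 + 22816/(-896/177))*(1408655021/41859) = (-17337 + 22816*(-177/896))*(1408655021/41859) = (-17337 - 126201/28)*(1408655021/41859) = -611637/28*1408655021/41859 = -287195177026459/390684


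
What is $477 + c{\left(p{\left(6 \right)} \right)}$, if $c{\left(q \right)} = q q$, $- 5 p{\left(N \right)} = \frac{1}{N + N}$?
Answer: $\frac{1717201}{3600} \approx 477.0$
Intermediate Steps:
$p{\left(N \right)} = - \frac{1}{10 N}$ ($p{\left(N \right)} = - \frac{1}{5 \left(N + N\right)} = - \frac{1}{5 \cdot 2 N} = - \frac{\frac{1}{2} \frac{1}{N}}{5} = - \frac{1}{10 N}$)
$c{\left(q \right)} = q^{2}$
$477 + c{\left(p{\left(6 \right)} \right)} = 477 + \left(- \frac{1}{10 \cdot 6}\right)^{2} = 477 + \left(\left(- \frac{1}{10}\right) \frac{1}{6}\right)^{2} = 477 + \left(- \frac{1}{60}\right)^{2} = 477 + \frac{1}{3600} = \frac{1717201}{3600}$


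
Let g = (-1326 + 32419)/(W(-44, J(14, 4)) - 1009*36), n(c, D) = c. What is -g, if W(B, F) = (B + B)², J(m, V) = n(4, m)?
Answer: 31093/28580 ≈ 1.0879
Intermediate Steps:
J(m, V) = 4
W(B, F) = 4*B² (W(B, F) = (2*B)² = 4*B²)
g = -31093/28580 (g = (-1326 + 32419)/(4*(-44)² - 1009*36) = 31093/(4*1936 - 36324) = 31093/(7744 - 36324) = 31093/(-28580) = 31093*(-1/28580) = -31093/28580 ≈ -1.0879)
-g = -1*(-31093/28580) = 31093/28580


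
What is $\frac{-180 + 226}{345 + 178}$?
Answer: $\frac{46}{523} \approx 0.087954$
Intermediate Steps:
$\frac{-180 + 226}{345 + 178} = \frac{46}{523}$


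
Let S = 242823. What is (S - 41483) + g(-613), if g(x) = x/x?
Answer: 201341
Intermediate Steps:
g(x) = 1
(S - 41483) + g(-613) = (242823 - 41483) + 1 = 201340 + 1 = 201341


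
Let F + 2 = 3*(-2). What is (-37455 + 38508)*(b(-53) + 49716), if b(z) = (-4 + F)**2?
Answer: 52502580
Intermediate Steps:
F = -8 (F = -2 + 3*(-2) = -2 - 6 = -8)
b(z) = 144 (b(z) = (-4 - 8)**2 = (-12)**2 = 144)
(-37455 + 38508)*(b(-53) + 49716) = (-37455 + 38508)*(144 + 49716) = 1053*49860 = 52502580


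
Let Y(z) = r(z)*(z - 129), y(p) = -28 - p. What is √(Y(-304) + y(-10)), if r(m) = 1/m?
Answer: I*√95741/76 ≈ 4.0713*I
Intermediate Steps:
Y(z) = (-129 + z)/z (Y(z) = (z - 129)/z = (-129 + z)/z)
√(Y(-304) + y(-10)) = √((-129 - 304)/(-304) + (-28 - 1*(-10))) = √(-1/304*(-433) + (-28 + 10)) = √(433/304 - 18) = √(-5039/304) = I*√95741/76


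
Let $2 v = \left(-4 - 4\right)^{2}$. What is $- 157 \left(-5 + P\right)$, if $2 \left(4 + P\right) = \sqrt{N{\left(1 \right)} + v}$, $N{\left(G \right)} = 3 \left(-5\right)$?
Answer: $1413 - \frac{157 \sqrt{17}}{2} \approx 1089.3$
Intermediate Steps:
$v = 32$ ($v = \frac{\left(-4 - 4\right)^{2}}{2} = \frac{\left(-8\right)^{2}}{2} = \frac{1}{2} \cdot 64 = 32$)
$N{\left(G \right)} = -15$
$P = -4 + \frac{\sqrt{17}}{2}$ ($P = -4 + \frac{\sqrt{-15 + 32}}{2} = -4 + \frac{\sqrt{17}}{2} \approx -1.9384$)
$- 157 \left(-5 + P\right) = - 157 \left(-5 - \left(4 - \frac{\sqrt{17}}{2}\right)\right) = - 157 \left(-9 + \frac{\sqrt{17}}{2}\right) = 1413 - \frac{157 \sqrt{17}}{2}$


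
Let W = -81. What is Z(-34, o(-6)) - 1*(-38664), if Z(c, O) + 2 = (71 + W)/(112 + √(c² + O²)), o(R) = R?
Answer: 54861238/1419 + 5*√298/2838 ≈ 38662.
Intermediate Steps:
Z(c, O) = -2 - 10/(112 + √(O² + c²)) (Z(c, O) = -2 + (71 - 81)/(112 + √(c² + O²)) = -2 - 10/(112 + √(O² + c²)))
Z(-34, o(-6)) - 1*(-38664) = 2*(-117 - √((-6)² + (-34)²))/(112 + √((-6)² + (-34)²)) - 1*(-38664) = 2*(-117 - √(36 + 1156))/(112 + √(36 + 1156)) + 38664 = 2*(-117 - √1192)/(112 + √1192) + 38664 = 2*(-117 - 2*√298)/(112 + 2*√298) + 38664 = 38664 + 2*(-117 - 2*√298)/(112 + 2*√298)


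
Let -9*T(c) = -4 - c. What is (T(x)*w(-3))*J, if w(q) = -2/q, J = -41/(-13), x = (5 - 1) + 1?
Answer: 82/39 ≈ 2.1026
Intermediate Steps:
x = 5 (x = 4 + 1 = 5)
T(c) = 4/9 + c/9 (T(c) = -(-4 - c)/9 = 4/9 + c/9)
J = 41/13 (J = -41*(-1/13) = 41/13 ≈ 3.1538)
(T(x)*w(-3))*J = ((4/9 + (⅑)*5)*(-2/(-3)))*(41/13) = ((4/9 + 5/9)*(-2*(-⅓)))*(41/13) = (1*(⅔))*(41/13) = (⅔)*(41/13) = 82/39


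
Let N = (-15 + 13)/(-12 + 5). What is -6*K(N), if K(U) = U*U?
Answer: -24/49 ≈ -0.48980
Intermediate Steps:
N = 2/7 (N = -2/(-7) = -2*(-⅐) = 2/7 ≈ 0.28571)
K(U) = U²
-6*K(N) = -6*(2/7)² = -6*4/49 = -24/49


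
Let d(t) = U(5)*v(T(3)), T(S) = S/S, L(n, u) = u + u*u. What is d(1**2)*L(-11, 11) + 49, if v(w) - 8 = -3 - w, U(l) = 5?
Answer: 2689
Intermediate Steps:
L(n, u) = u + u**2
T(S) = 1
v(w) = 5 - w (v(w) = 8 + (-3 - w) = 5 - w)
d(t) = 20 (d(t) = 5*(5 - 1*1) = 5*(5 - 1) = 5*4 = 20)
d(1**2)*L(-11, 11) + 49 = 20*(11*(1 + 11)) + 49 = 20*(11*12) + 49 = 20*132 + 49 = 2640 + 49 = 2689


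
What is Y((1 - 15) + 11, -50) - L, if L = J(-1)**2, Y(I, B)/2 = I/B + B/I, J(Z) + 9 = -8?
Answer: -19166/75 ≈ -255.55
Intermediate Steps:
J(Z) = -17 (J(Z) = -9 - 8 = -17)
Y(I, B) = 2*B/I + 2*I/B (Y(I, B) = 2*(I/B + B/I) = 2*(B/I + I/B) = 2*B/I + 2*I/B)
L = 289 (L = (-17)**2 = 289)
Y((1 - 15) + 11, -50) - L = (2*(-50)/((1 - 15) + 11) + 2*((1 - 15) + 11)/(-50)) - 1*289 = (2*(-50)/(-14 + 11) + 2*(-14 + 11)*(-1/50)) - 289 = (2*(-50)/(-3) + 2*(-3)*(-1/50)) - 289 = (2*(-50)*(-1/3) + 3/25) - 289 = (100/3 + 3/25) - 289 = 2509/75 - 289 = -19166/75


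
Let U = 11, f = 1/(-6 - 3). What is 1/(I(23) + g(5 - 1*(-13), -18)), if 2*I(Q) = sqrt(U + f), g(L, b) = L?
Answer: 324/5783 - 21*sqrt(2)/5783 ≈ 0.050891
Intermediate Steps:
f = -1/9 (f = 1/(-9) = -1/9 ≈ -0.11111)
I(Q) = 7*sqrt(2)/6 (I(Q) = sqrt(11 - 1/9)/2 = sqrt(98/9)/2 = (7*sqrt(2)/3)/2 = 7*sqrt(2)/6)
1/(I(23) + g(5 - 1*(-13), -18)) = 1/(7*sqrt(2)/6 + (5 - 1*(-13))) = 1/(7*sqrt(2)/6 + (5 + 13)) = 1/(7*sqrt(2)/6 + 18) = 1/(18 + 7*sqrt(2)/6)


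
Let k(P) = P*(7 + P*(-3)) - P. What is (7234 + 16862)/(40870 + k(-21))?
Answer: 24096/39421 ≈ 0.61125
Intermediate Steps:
k(P) = -P + P*(7 - 3*P) (k(P) = P*(7 - 3*P) - P = -P + P*(7 - 3*P))
(7234 + 16862)/(40870 + k(-21)) = (7234 + 16862)/(40870 + 3*(-21)*(2 - 1*(-21))) = 24096/(40870 + 3*(-21)*(2 + 21)) = 24096/(40870 + 3*(-21)*23) = 24096/(40870 - 1449) = 24096/39421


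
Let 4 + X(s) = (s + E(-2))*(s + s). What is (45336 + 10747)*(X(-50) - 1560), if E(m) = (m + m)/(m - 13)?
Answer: 573616924/3 ≈ 1.9121e+8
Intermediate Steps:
E(m) = 2*m/(-13 + m) (E(m) = (2*m)/(-13 + m) = 2*m/(-13 + m))
X(s) = -4 + 2*s*(4/15 + s) (X(s) = -4 + (s + 2*(-2)/(-13 - 2))*(s + s) = -4 + (s + 2*(-2)/(-15))*(2*s) = -4 + (s + 2*(-2)*(-1/15))*(2*s) = -4 + (s + 4/15)*(2*s) = -4 + (4/15 + s)*(2*s) = -4 + 2*s*(4/15 + s))
(45336 + 10747)*(X(-50) - 1560) = (45336 + 10747)*((-4 + 2*(-50)² + (8/15)*(-50)) - 1560) = 56083*((-4 + 2*2500 - 80/3) - 1560) = 56083*((-4 + 5000 - 80/3) - 1560) = 56083*(14908/3 - 1560) = 56083*(10228/3) = 573616924/3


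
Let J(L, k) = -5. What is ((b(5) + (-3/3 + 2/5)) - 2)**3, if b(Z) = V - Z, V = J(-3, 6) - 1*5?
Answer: -681472/125 ≈ -5451.8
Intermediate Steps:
V = -10 (V = -5 - 1*5 = -5 - 5 = -10)
b(Z) = -10 - Z
((b(5) + (-3/3 + 2/5)) - 2)**3 = (((-10 - 1*5) + (-3/3 + 2/5)) - 2)**3 = (((-10 - 5) + (-3*1/3 + 2*(1/5))) - 2)**3 = ((-15 + (-1 + 2/5)) - 2)**3 = ((-15 - 3/5) - 2)**3 = (-78/5 - 2)**3 = (-88/5)**3 = -681472/125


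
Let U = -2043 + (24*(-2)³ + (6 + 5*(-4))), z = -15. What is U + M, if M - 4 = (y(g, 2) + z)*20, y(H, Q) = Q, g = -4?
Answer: -2505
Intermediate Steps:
M = -256 (M = 4 + (2 - 15)*20 = 4 - 13*20 = 4 - 260 = -256)
U = -2249 (U = -2043 + (24*(-8) + (6 - 20)) = -2043 + (-192 - 14) = -2043 - 206 = -2249)
U + M = -2249 - 256 = -2505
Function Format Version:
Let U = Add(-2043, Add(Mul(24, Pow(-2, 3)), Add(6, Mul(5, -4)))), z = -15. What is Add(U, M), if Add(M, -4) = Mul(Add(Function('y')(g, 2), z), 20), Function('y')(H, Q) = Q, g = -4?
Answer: -2505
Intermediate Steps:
M = -256 (M = Add(4, Mul(Add(2, -15), 20)) = Add(4, Mul(-13, 20)) = Add(4, -260) = -256)
U = -2249 (U = Add(-2043, Add(Mul(24, -8), Add(6, -20))) = Add(-2043, Add(-192, -14)) = Add(-2043, -206) = -2249)
Add(U, M) = Add(-2249, -256) = -2505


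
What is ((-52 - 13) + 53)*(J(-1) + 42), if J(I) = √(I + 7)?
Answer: -504 - 12*√6 ≈ -533.39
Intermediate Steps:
J(I) = √(7 + I)
((-52 - 13) + 53)*(J(-1) + 42) = ((-52 - 13) + 53)*(√(7 - 1) + 42) = (-65 + 53)*(√6 + 42) = -12*(42 + √6) = -504 - 12*√6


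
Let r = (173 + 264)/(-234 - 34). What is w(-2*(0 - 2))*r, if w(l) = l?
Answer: -437/67 ≈ -6.5224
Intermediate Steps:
r = -437/268 (r = 437/(-268) = 437*(-1/268) = -437/268 ≈ -1.6306)
w(-2*(0 - 2))*r = -2*(0 - 2)*(-437/268) = -2*(-2)*(-437/268) = 4*(-437/268) = -437/67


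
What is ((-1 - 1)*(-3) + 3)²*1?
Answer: 81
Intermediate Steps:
((-1 - 1)*(-3) + 3)²*1 = (-2*(-3) + 3)²*1 = (6 + 3)²*1 = 9²*1 = 81*1 = 81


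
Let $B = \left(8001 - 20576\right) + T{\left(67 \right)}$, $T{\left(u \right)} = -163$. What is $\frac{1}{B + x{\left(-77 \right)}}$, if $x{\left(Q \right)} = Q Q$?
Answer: $- \frac{1}{6809} \approx -0.00014686$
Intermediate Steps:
$x{\left(Q \right)} = Q^{2}$
$B = -12738$ ($B = \left(8001 - 20576\right) - 163 = -12575 - 163 = -12738$)
$\frac{1}{B + x{\left(-77 \right)}} = \frac{1}{-12738 + \left(-77\right)^{2}} = \frac{1}{-12738 + 5929} = \frac{1}{-6809} = - \frac{1}{6809}$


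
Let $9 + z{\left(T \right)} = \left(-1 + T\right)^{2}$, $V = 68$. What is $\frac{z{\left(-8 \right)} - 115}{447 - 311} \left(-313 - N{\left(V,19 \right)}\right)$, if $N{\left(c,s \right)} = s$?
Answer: $\frac{3569}{34} \approx 104.97$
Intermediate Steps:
$z{\left(T \right)} = -9 + \left(-1 + T\right)^{2}$
$\frac{z{\left(-8 \right)} - 115}{447 - 311} \left(-313 - N{\left(V,19 \right)}\right) = \frac{\left(-9 + \left(-1 - 8\right)^{2}\right) - 115}{447 - 311} \left(-313 - 19\right) = \frac{\left(-9 + \left(-9\right)^{2}\right) - 115}{136} \left(-313 - 19\right) = \left(\left(-9 + 81\right) - 115\right) \frac{1}{136} \left(-332\right) = \left(72 - 115\right) \frac{1}{136} \left(-332\right) = \left(-43\right) \frac{1}{136} \left(-332\right) = \left(- \frac{43}{136}\right) \left(-332\right) = \frac{3569}{34}$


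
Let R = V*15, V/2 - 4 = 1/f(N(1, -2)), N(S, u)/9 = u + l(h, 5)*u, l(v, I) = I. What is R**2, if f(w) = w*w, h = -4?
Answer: 54421891225/3779136 ≈ 14401.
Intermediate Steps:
N(S, u) = 54*u (N(S, u) = 9*(u + 5*u) = 9*(6*u) = 54*u)
f(w) = w**2
V = 46657/5832 (V = 8 + 2/((54*(-2))**2) = 8 + 2/((-108)**2) = 8 + 2/11664 = 8 + 2*(1/11664) = 8 + 1/5832 = 46657/5832 ≈ 8.0002)
R = 233285/1944 (R = (46657/5832)*15 = 233285/1944 ≈ 120.00)
R**2 = (233285/1944)**2 = 54421891225/3779136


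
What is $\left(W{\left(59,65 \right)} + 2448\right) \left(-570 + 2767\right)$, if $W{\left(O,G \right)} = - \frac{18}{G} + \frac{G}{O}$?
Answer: $\frac{1587120067}{295} \approx 5.3801 \cdot 10^{6}$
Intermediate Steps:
$\left(W{\left(59,65 \right)} + 2448\right) \left(-570 + 2767\right) = \left(\left(- \frac{18}{65} + \frac{65}{59}\right) + 2448\right) \left(-570 + 2767\right) = \left(\left(\left(-18\right) \frac{1}{65} + 65 \cdot \frac{1}{59}\right) + 2448\right) 2197 = \left(\left(- \frac{18}{65} + \frac{65}{59}\right) + 2448\right) 2197 = \left(\frac{3163}{3835} + 2448\right) 2197 = \frac{9391243}{3835} \cdot 2197 = \frac{1587120067}{295}$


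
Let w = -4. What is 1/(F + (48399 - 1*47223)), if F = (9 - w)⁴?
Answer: 1/29737 ≈ 3.3628e-5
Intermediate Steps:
F = 28561 (F = (9 - 1*(-4))⁴ = (9 + 4)⁴ = 13⁴ = 28561)
1/(F + (48399 - 1*47223)) = 1/(28561 + (48399 - 1*47223)) = 1/(28561 + (48399 - 47223)) = 1/(28561 + 1176) = 1/29737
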